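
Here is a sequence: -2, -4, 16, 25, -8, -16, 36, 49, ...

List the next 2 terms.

Reading positions in blocks of 4 reveals the pattern AABB — 2 tracks woven together.
Track A: -2, -4, -8, -16 (geometric with ratio 2).
Track B: 16, 25, 36, 49 (perfect squares starting at 4²).
Position 9 falls in track A as its term 5, giving -32.
The 10th slot belongs to track A; its 6th term is -64.

-32, -64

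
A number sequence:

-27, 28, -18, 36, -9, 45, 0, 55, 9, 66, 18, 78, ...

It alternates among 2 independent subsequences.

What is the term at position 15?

Split by position mod 2 into 2 tracks.
Subsequence A: -27, -18, -9, 0, 9, 18 — linear: a_n = -36 + 9·n.
Subsequence B: 28, 36, 45, 55, 66, 78 — triangular numbers n(n+1)/2 for n = 7, 8, ….
The 15th slot belongs to subsequence A; its 8th term is 36.

36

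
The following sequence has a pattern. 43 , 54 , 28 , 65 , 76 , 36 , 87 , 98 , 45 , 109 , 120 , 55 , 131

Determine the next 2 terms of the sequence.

142, 66

Reading positions in blocks of 3 reveals the pattern AAB — 2 tracks woven together.
Stream A = 43, 54, 65, 76, 87, 98, 109, 120, 131: arithmetic with common difference +11.
Stream B = 28, 36, 45, 55: the triangular numbers T_7, T_8, ….
Position 14 falls in stream A as its term 10, giving 142.
Term 15 comes from stream B (its 5th entry): 66.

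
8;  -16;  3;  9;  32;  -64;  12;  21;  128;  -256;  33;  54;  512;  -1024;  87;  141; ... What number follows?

2048

Positions follow the repeating pattern AABB; grouping by letter gives 2 tracks.
Subsequence A is 8, -16, 32, -64, 128, -256, 512, -1024, which is a geometric progression (common ratio -2).
Subsequence B is 3, 9, 12, 21, 33, 54, 87, 141, which is a Fibonacci-like recurrence a_n = a_{n-1} + a_{n-2}.
The 17th slot belongs to subsequence A; its 9th term is 2048.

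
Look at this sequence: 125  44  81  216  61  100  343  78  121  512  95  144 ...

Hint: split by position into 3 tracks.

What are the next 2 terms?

729, 112

The terms cycle through 3 interleaved subsequences.
Stream A: 125, 216, 343, 512. The cubes 5³, 6³, 7³, ….
Stream B: 44, 61, 78, 95. Linear: a_n = 27 + 17·n.
Stream C: 81, 100, 121, 144. Consecutive squares n² from n = 9.
Position 13 → stream A, term 5 = 729.
Term 14 comes from stream B (its 5th entry): 112.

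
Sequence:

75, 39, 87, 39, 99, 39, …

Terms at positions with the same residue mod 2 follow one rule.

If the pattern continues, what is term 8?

Split by position mod 2 into 2 tracks.
Subsequence A: 75, 87, 99. Arithmetic, step +12.
Subsequence B: 39, 39, 39. Constant 39.
Term 8 comes from subsequence B (its 4th entry): 39.

39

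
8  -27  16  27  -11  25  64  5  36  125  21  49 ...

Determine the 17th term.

53

Read the sequence 3 terms at a time; column i is its own pattern.
Subsequence A = 8, 27, 64, 125: consecutive cubes n³ from n = 2.
Subsequence B = -27, -11, 5, 21: arithmetic with common difference +16.
Subsequence C = 16, 25, 36, 49: the squares 4², 5², 6², ….
The 17th slot belongs to subsequence B; its 6th term is 53.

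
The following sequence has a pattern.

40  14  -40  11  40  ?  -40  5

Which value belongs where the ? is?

Taking every 2nd term gives 2 separate tracks.
Subsequence A = 40, -40, 40, -40: alternating ±40.
Subsequence B = 14, 11, ?, 5: linear: a_n = 17 − 3·n.
The gap is subsequence B's term 3; the rule gives 8.

8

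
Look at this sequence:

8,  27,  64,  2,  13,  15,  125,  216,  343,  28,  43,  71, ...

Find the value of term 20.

1728

The slot pattern repeats as AAABBB (period 6), so there are 2 interleaved tracks.
Track A is 8, 27, 64, 125, 216, 343, which is perfect cubes starting at 2³.
Track B is 2, 13, 15, 28, 43, 71, which is Fibonacci-style (each term is the sum of the two before it).
The 20th slot belongs to track A; its 11th term is 1728.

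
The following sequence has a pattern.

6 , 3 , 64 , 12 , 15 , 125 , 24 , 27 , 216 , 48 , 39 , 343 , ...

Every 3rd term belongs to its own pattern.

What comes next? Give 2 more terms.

96, 51

The terms cycle through 3 interleaved subsequences.
Track A: 6, 12, 24, 48 — geometric, ×2 each step.
Track B: 3, 15, 27, 39 — adding 12 each time.
Track C: 64, 125, 216, 343 — the cubes 4³, 5³, 6³, ….
The 13th slot belongs to track A; its 5th term is 96.
Position 14 → track B, term 5 = 51.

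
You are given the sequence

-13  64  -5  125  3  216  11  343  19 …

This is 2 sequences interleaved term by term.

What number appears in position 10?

512

Odd-indexed and even-indexed terms follow separate rules.
Track A: -13, -5, 3, 11, 19 (arithmetic, step +8).
Track B: 64, 125, 216, 343 (consecutive cubes n³ from n = 4).
Position 10 → track B, term 5 = 512.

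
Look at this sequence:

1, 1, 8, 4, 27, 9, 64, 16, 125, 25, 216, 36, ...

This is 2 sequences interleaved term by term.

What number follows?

Taking every 2nd term gives 2 separate tracks.
Subsequence A = 1, 8, 27, 64, 125, 216: the cubes 1³, 2³, 3³, ….
Subsequence B = 1, 4, 9, 16, 25, 36: consecutive squares n² from n = 1.
Position 13 falls in subsequence A as its term 7, giving 343.

343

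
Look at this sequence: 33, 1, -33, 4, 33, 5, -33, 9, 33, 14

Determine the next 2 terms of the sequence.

-33, 23

Positions 1, 3, 5, … form one subsequence and positions 2, 4, 6, … form another.
Track A: 33, -33, 33, -33, 33 — oscillating between 33 and -33.
Track B: 1, 4, 5, 9, 14 — Fibonacci-style (each term is the sum of the two before it).
Position 11 → track A, term 6 = -33.
The 12th slot belongs to track B; its 6th term is 23.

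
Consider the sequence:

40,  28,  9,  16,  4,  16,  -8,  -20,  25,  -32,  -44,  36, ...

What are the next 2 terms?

The slot pattern repeats as AAB (period 3), so there are 2 interleaved tracks.
Track A: 40, 28, 16, 4, -8, -20, -32, -44 (linear: a_n = 52 − 12·n).
Track B: 9, 16, 25, 36 (perfect squares starting at 3²).
Position 13 → track A, term 9 = -56.
Position 14 falls in track A as its term 10, giving -68.

-56, -68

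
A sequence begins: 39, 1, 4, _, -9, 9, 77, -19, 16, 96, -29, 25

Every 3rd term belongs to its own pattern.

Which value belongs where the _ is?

58

Taking every 3rd term gives 3 separate tracks.
Track A: 39, ?, 77, 96. Linear: a_n = 20 + 19·n.
Track B: 1, -9, -19, -29. Arithmetic with common difference −10.
Track C: 4, 9, 16, 25. The squares 2², 3², 4², ….
The gap is track A's term 2; the rule gives 58.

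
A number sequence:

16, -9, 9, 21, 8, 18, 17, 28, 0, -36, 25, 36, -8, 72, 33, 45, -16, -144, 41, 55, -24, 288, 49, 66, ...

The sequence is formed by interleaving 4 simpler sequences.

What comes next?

-32

Taking every 4th term gives 4 separate tracks.
Stream A is 16, 8, 0, -8, -16, -24, which is subtracting 8 each time.
Stream B is -9, 18, -36, 72, -144, 288, which is geometric, ×-2 each step.
Stream C is 9, 17, 25, 33, 41, 49, which is adding 8 each time.
Stream D is 21, 28, 36, 45, 55, 66, which is the triangular numbers T_6, T_7, ….
Position 25 falls in stream A as its term 7, giving -32.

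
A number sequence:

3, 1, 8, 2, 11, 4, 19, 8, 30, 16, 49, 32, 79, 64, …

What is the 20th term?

Taking every 2nd term gives 2 separate tracks.
Track A = 3, 8, 11, 19, 30, 49, 79: each term equals the sum of the previous two.
Track B = 1, 2, 4, 8, 16, 32, 64: powers of 2.
Position 20 → track B, term 10 = 512.

512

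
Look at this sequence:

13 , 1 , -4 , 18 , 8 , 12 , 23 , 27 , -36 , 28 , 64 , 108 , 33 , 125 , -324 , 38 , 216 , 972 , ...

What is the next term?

43

Split by position mod 3: positions 1, 4, 7, … form one track, and each other residue class forms its own.
Stream A = 13, 18, 23, 28, 33, 38: arithmetic with common difference +5.
Stream B = 1, 8, 27, 64, 125, 216: consecutive cubes n³ from n = 1.
Stream C = -4, 12, -36, 108, -324, 972: multiplying by -3 each time.
The 19th slot belongs to stream A; its 7th term is 43.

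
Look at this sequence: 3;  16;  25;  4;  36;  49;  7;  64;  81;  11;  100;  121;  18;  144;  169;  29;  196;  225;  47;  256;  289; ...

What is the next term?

Positions follow the repeating pattern ABB; grouping by letter gives 2 tracks.
Subsequence A = 3, 4, 7, 11, 18, 29, 47: each term equals the sum of the previous two.
Subsequence B = 16, 25, 36, 49, 64, 81, 100, 121, 144, 169, 196, 225, 256, 289: perfect squares starting at 4².
The 22nd slot belongs to subsequence A; its 8th term is 76.

76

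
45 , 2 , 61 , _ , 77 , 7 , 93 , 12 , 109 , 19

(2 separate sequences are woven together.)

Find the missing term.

Taking every 2nd term gives 2 separate tracks.
Subsequence A is 45, 61, 77, 93, 109, which is adding 16 each time.
Subsequence B is 2, ?, 7, 12, 19, which is a Fibonacci-like recurrence a_n = a_{n-1} + a_{n-2}.
The gap is subsequence B's term 2; the rule gives 5.

5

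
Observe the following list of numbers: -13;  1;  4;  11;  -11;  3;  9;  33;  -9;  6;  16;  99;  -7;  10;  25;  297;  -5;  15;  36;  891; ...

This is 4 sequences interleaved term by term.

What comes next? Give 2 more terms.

-3, 21

Split by position mod 4 into 4 tracks.
Track A: -13, -11, -9, -7, -5 — arithmetic with common difference +2.
Track B: 1, 3, 6, 10, 15 — triangular numbers starting at T_1.
Track C: 4, 9, 16, 25, 36 — the squares 2², 3², 4², ….
Track D: 11, 33, 99, 297, 891 — multiplying by 3 each time.
Position 21 → track A, term 6 = -3.
The 22nd slot belongs to track B; its 6th term is 21.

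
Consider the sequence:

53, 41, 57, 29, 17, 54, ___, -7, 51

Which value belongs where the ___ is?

The slot pattern repeats as AAB (period 3), so there are 2 interleaved tracks.
Track A: 53, 41, 29, 17, ?, -7 — arithmetic, step −12.
Track B: 57, 54, 51 — subtracting 3 each time.
So the missing entry in track A is 5.

5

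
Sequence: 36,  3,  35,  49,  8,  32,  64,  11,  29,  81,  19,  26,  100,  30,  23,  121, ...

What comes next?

Split by position mod 3: positions 1, 4, 7, … form one track, and each other residue class forms its own.
Subsequence A = 36, 49, 64, 81, 100, 121: the squares 6², 7², 8², ….
Subsequence B = 3, 8, 11, 19, 30: Fibonacci-style (each term is the sum of the two before it).
Subsequence C = 35, 32, 29, 26, 23: arithmetic with common difference −3.
Position 17 falls in subsequence B as its term 6, giving 49.

49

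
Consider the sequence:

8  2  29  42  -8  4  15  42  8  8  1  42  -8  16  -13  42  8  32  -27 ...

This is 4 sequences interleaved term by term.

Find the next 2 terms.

The terms cycle through 4 interleaved subsequences.
Stream A: 8, -8, 8, -8, 8. Alternating ±8.
Stream B: 2, 4, 8, 16, 32. Powers 2^1, 2^2, 2^3, ….
Stream C: 29, 15, 1, -13, -27. Arithmetic with common difference −14.
Stream D: 42, 42, 42, 42. Always 42.
Position 20 → stream D, term 5 = 42.
Term 21 comes from stream A (its 6th entry): -8.

42, -8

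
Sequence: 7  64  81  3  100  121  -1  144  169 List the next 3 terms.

The slot pattern repeats as ABB (period 3), so there are 2 interleaved tracks.
Subsequence A: 7, 3, -1 — linear: a_n = 11 − 4·n.
Subsequence B: 64, 81, 100, 121, 144, 169 — consecutive squares n² from n = 8.
Term 10 comes from subsequence A (its 4th entry): -5.
Position 11 falls in subsequence B as its term 7, giving 196.
Term 12 comes from subsequence B (its 8th entry): 225.

-5, 196, 225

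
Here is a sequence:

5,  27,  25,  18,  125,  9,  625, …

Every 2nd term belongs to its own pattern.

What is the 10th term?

-9

Positions 1, 3, 5, … form one subsequence and positions 2, 4, 6, … form another.
Stream A: 5, 25, 125, 625 — geometric with ratio 5.
Stream B: 27, 18, 9 — arithmetic, step −9.
Position 10 falls in stream B as its term 5, giving -9.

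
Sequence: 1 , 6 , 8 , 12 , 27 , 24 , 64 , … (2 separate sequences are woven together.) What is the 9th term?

Positions 1, 3, 5, … form one subsequence and positions 2, 4, 6, … form another.
Track A: 1, 8, 27, 64. Perfect cubes starting at 1³.
Track B: 6, 12, 24. Multiplying by 2 each time.
Position 9 → track A, term 5 = 125.

125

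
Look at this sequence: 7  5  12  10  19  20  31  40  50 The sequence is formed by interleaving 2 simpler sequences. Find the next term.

80

Taking every 2nd term gives 2 separate tracks.
Subsequence A: 7, 12, 19, 31, 50. A Fibonacci-like recurrence a_n = a_{n-1} + a_{n-2}.
Subsequence B: 5, 10, 20, 40. A geometric progression (common ratio 2).
The 10th slot belongs to subsequence B; its 5th term is 80.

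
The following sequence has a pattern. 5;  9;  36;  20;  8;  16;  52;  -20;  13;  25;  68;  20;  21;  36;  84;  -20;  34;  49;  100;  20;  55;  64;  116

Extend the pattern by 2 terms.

-20, 89

The terms cycle through 4 interleaved subsequences.
Subsequence A: 5, 8, 13, 21, 34, 55 (a Fibonacci-like recurrence a_n = a_{n-1} + a_{n-2}).
Subsequence B: 9, 16, 25, 36, 49, 64 (perfect squares starting at 3²).
Subsequence C: 36, 52, 68, 84, 100, 116 (linear: a_n = 20 + 16·n).
Subsequence D: 20, -20, 20, -20, 20 (alternating ±20).
The 24th slot belongs to subsequence D; its 6th term is -20.
The 25th slot belongs to subsequence A; its 7th term is 89.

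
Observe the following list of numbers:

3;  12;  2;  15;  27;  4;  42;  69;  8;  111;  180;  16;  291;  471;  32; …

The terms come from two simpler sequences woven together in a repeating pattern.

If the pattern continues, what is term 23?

Positions follow the repeating pattern AAB; grouping by letter gives 2 tracks.
Subsequence A is 3, 12, 15, 27, 42, 69, 111, 180, 291, 471, which is each term equals the sum of the previous two.
Subsequence B is 2, 4, 8, 16, 32, which is powers of 2.
Position 23 falls in subsequence A as its term 16, giving 8451.

8451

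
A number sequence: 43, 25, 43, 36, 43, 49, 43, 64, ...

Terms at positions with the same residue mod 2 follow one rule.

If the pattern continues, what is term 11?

Positions 1, 3, 5, … form one subsequence and positions 2, 4, 6, … form another.
Stream A: 43, 43, 43, 43. Constant 43.
Stream B: 25, 36, 49, 64. Consecutive squares n² from n = 5.
Position 11 falls in stream A as its term 6, giving 43.

43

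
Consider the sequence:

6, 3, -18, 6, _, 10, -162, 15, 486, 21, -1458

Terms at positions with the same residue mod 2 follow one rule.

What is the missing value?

54

Positions 1, 3, 5, … form one subsequence and positions 2, 4, 6, … form another.
Track A: 6, -18, ?, -162, 486, -1458 (a geometric progression (common ratio -3)).
Track B: 3, 6, 10, 15, 21 (triangular numbers starting at T_2).
Filling track A at index 3 by its rule yields 54.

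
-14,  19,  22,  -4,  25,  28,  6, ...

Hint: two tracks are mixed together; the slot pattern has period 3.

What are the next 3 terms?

31, 34, 16

Positions follow the repeating pattern ABB; grouping by letter gives 2 tracks.
Stream A = -14, -4, 6: linear: a_n = -24 + 10·n.
Stream B = 19, 22, 25, 28: arithmetic with common difference +3.
Position 8 → stream B, term 5 = 31.
Position 9 → stream B, term 6 = 34.
Term 10 comes from stream A (its 4th entry): 16.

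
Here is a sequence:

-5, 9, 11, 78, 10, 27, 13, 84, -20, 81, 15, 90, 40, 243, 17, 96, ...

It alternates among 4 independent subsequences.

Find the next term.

-80

Split by position mod 4 into 4 tracks.
Track A: -5, 10, -20, 40 (multiplying by -2 each time).
Track B: 9, 27, 81, 243 (successive powers of 3).
Track C: 11, 13, 15, 17 (adding 2 each time).
Track D: 78, 84, 90, 96 (arithmetic, step +6).
Position 17 → track A, term 5 = -80.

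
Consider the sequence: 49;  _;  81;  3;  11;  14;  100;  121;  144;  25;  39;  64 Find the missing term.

64

The slot pattern repeats as AAABBB (period 6), so there are 2 interleaved tracks.
Track A: 49, ?, 81, 100, 121, 144 (perfect squares starting at 7²).
Track B: 3, 11, 14, 25, 39, 64 (Fibonacci-style (each term is the sum of the two before it)).
Track A's pattern makes the blank 64.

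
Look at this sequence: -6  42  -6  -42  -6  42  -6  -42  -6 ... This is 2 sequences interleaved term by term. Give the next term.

42

The terms cycle through 2 interleaved subsequences.
Stream A is -6, -6, -6, -6, -6, which is always -6.
Stream B is 42, -42, 42, -42, which is the oscillation 42·(−1)^(n+1).
Position 10 falls in stream B as its term 5, giving 42.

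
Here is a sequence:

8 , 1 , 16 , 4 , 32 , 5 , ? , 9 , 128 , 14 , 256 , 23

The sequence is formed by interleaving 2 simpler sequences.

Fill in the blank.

The terms cycle through 2 interleaved subsequences.
Track A = 8, 16, 32, ?, 128, 256: geometric with ratio 2.
Track B = 1, 4, 5, 9, 14, 23: a Fibonacci-like recurrence a_n = a_{n-1} + a_{n-2}.
So the missing entry in track A is 64.

64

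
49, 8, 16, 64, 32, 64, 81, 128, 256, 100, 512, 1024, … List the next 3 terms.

Reading positions in blocks of 3 reveals the pattern ABB — 2 tracks woven together.
Track A: 49, 64, 81, 100. Consecutive squares n² from n = 7.
Track B: 8, 16, 32, 64, 128, 256, 512, 1024. Powers 2^3, 2^4, 2^5, ….
Term 13 comes from track A (its 5th entry): 121.
Term 14 comes from track B (its 9th entry): 2048.
Term 15 comes from track B (its 10th entry): 4096.

121, 2048, 4096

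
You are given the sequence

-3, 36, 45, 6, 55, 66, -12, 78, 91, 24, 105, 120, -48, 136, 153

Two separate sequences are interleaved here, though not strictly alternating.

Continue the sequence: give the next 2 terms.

Positions follow the repeating pattern ABB; grouping by letter gives 2 tracks.
Track A: -3, 6, -12, 24, -48 (multiplying by -2 each time).
Track B: 36, 45, 55, 66, 78, 91, 105, 120, 136, 153 (the triangular numbers T_8, T_9, …).
Term 16 comes from track A (its 6th entry): 96.
Term 17 comes from track B (its 11th entry): 171.

96, 171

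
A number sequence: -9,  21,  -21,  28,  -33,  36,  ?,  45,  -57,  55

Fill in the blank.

Positions 1, 3, 5, … form one subsequence and positions 2, 4, 6, … form another.
Track A: -9, -21, -33, ?, -57 — linear: a_n = 3 − 12·n.
Track B: 21, 28, 36, 45, 55 — the triangular numbers T_6, T_7, ….
Track A's pattern makes the blank -45.

-45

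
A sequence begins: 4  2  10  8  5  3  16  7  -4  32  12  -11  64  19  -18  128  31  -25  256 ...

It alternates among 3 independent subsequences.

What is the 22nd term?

Split by position mod 3 into 3 tracks.
Track A: 4, 8, 16, 32, 64, 128, 256 (successive powers of 2).
Track B: 2, 5, 7, 12, 19, 31 (Fibonacci-style (each term is the sum of the two before it)).
Track C: 10, 3, -4, -11, -18, -25 (arithmetic with common difference −7).
Position 22 → track A, term 8 = 512.

512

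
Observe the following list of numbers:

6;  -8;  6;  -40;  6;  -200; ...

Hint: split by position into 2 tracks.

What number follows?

6

Split by position mod 2 into 2 tracks.
Track A: 6, 6, 6 (the constant sequence 6).
Track B: -8, -40, -200 (geometric with ratio 5).
Position 7 falls in track A as its term 4, giving 6.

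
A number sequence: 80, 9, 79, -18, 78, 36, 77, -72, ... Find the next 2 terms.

Split by position mod 2 into 2 tracks.
Track A = 80, 79, 78, 77: arithmetic, step −1.
Track B = 9, -18, 36, -72: geometric with ratio -2.
Term 9 comes from track A (its 5th entry): 76.
The 10th slot belongs to track B; its 5th term is 144.

76, 144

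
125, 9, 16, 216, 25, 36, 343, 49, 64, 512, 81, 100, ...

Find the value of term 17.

Reading positions in blocks of 3 reveals the pattern ABB — 2 tracks woven together.
Subsequence A = 125, 216, 343, 512: the cubes 5³, 6³, 7³, ….
Subsequence B = 9, 16, 25, 36, 49, 64, 81, 100: the squares 3², 4², 5², ….
The 17th slot belongs to subsequence B; its 11th term is 169.

169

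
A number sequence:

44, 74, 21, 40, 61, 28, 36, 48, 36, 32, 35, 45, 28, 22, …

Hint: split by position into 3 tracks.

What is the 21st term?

78

Split by position mod 3: positions 1, 4, 7, … form one track, and each other residue class forms its own.
Stream A is 44, 40, 36, 32, 28, which is arithmetic with common difference −4.
Stream B is 74, 61, 48, 35, 22, which is linear: a_n = 87 − 13·n.
Stream C is 21, 28, 36, 45, which is triangular numbers starting at T_6.
Position 21 falls in stream C as its term 7, giving 78.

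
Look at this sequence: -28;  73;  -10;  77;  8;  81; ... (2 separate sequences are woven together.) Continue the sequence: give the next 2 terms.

The terms cycle through 2 interleaved subsequences.
Stream A: -28, -10, 8 — arithmetic with common difference +18.
Stream B: 73, 77, 81 — linear: a_n = 69 + 4·n.
The 7th slot belongs to stream A; its 4th term is 26.
Position 8 falls in stream B as its term 4, giving 85.

26, 85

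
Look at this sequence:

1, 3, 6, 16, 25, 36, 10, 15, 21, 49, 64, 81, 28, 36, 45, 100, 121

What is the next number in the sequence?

Reading positions in blocks of 6 reveals the pattern AAABBB — 2 tracks woven together.
Track A: 1, 3, 6, 10, 15, 21, 28, 36, 45. Triangular numbers starting at T_1.
Track B: 16, 25, 36, 49, 64, 81, 100, 121. Perfect squares starting at 4².
Position 18 → track B, term 9 = 144.

144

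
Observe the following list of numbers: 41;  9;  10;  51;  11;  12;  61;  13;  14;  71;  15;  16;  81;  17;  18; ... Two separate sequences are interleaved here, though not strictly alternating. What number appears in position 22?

Reading positions in blocks of 3 reveals the pattern ABB — 2 tracks woven together.
Subsequence A: 41, 51, 61, 71, 81. Arithmetic with common difference +10.
Subsequence B: 9, 10, 11, 12, 13, 14, 15, 16, 17, 18. Arithmetic, step +1.
Position 22 → subsequence A, term 8 = 111.

111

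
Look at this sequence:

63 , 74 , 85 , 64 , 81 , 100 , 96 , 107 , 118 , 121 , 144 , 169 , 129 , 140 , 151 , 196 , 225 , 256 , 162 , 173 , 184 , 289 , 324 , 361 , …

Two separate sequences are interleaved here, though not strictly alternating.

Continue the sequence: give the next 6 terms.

195, 206, 217, 400, 441, 484

Reading positions in blocks of 6 reveals the pattern AAABBB — 2 tracks woven together.
Stream A: 63, 74, 85, 96, 107, 118, 129, 140, 151, 162, 173, 184 (arithmetic with common difference +11).
Stream B: 64, 81, 100, 121, 144, 169, 196, 225, 256, 289, 324, 361 (perfect squares starting at 8²).
Position 25 falls in stream A as its term 13, giving 195.
The 26th slot belongs to stream A; its 14th term is 206.
Position 27 falls in stream A as its term 15, giving 217.
Term 28 comes from stream B (its 13th entry): 400.
Position 29 → stream B, term 14 = 441.
Term 30 comes from stream B (its 15th entry): 484.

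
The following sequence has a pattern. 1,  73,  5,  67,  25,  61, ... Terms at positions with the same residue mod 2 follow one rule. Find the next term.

Split by position mod 2 into 2 tracks.
Track A: 1, 5, 25. Successive powers of 5.
Track B: 73, 67, 61. Subtracting 6 each time.
Term 7 comes from track A (its 4th entry): 125.

125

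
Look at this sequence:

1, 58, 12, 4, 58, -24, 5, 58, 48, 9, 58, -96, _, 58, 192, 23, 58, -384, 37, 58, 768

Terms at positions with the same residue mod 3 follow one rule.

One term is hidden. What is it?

14

Split by position mod 3 into 3 tracks.
Track A: 1, 4, 5, 9, ?, 23, 37 — each term equals the sum of the previous two.
Track B: 58, 58, 58, 58, 58, 58, 58 — always 58.
Track C: 12, -24, 48, -96, 192, -384, 768 — geometric, ×-2 each step.
Filling track A at index 5 by its rule yields 14.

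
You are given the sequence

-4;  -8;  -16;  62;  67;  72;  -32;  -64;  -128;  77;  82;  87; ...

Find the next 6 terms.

Positions follow the repeating pattern AAABBB; grouping by letter gives 2 tracks.
Track A: -4, -8, -16, -32, -64, -128 (geometric, ×2 each step).
Track B: 62, 67, 72, 77, 82, 87 (arithmetic with common difference +5).
Position 13 falls in track A as its term 7, giving -256.
Position 14 falls in track A as its term 8, giving -512.
Position 15 falls in track A as its term 9, giving -1024.
Position 16 → track B, term 7 = 92.
Position 17 falls in track B as its term 8, giving 97.
Term 18 comes from track B (its 9th entry): 102.

-256, -512, -1024, 92, 97, 102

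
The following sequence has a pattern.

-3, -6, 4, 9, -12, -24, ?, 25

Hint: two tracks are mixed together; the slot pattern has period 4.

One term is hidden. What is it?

Reading positions in blocks of 4 reveals the pattern AABB — 2 tracks woven together.
Track A: -3, -6, -12, -24 — geometric with ratio 2.
Track B: 4, 9, ?, 25 — perfect squares starting at 2².
So the missing entry in track B is 16.

16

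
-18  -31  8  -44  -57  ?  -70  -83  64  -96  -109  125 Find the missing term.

27

The slot pattern repeats as AAB (period 3), so there are 2 interleaved tracks.
Stream A: -18, -31, -44, -57, -70, -83, -96, -109 (linear: a_n = -5 − 13·n).
Stream B: 8, ?, 64, 125 (consecutive cubes n³ from n = 2).
The gap is stream B's term 2; the rule gives 27.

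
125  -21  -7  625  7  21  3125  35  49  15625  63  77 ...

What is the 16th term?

390625

Reading positions in blocks of 3 reveals the pattern ABB — 2 tracks woven together.
Subsequence A: 125, 625, 3125, 15625 (powers of 5).
Subsequence B: -21, -7, 7, 21, 35, 49, 63, 77 (arithmetic with common difference +14).
Term 16 comes from subsequence A (its 6th entry): 390625.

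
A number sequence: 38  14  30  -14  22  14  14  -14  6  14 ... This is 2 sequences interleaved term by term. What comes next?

-2

Taking every 2nd term gives 2 separate tracks.
Track A: 38, 30, 22, 14, 6 — arithmetic, step −8.
Track B: 14, -14, 14, -14, 14 — alternating ±14.
Position 11 → track A, term 6 = -2.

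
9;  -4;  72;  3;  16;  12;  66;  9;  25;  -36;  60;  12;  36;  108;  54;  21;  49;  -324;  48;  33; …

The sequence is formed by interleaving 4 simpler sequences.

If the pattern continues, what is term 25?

Split by position mod 4: positions 1, 5, 9, … form one track, and each other residue class forms its own.
Subsequence A = 9, 16, 25, 36, 49: consecutive squares n² from n = 3.
Subsequence B = -4, 12, -36, 108, -324: geometric with ratio -3.
Subsequence C = 72, 66, 60, 54, 48: subtracting 6 each time.
Subsequence D = 3, 9, 12, 21, 33: each term equals the sum of the previous two.
The 25th slot belongs to subsequence A; its 7th term is 81.

81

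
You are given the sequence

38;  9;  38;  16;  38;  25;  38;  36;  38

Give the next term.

49

Positions 1, 3, 5, … form one subsequence and positions 2, 4, 6, … form another.
Stream A: 38, 38, 38, 38, 38 (the constant sequence 38).
Stream B: 9, 16, 25, 36 (perfect squares starting at 3²).
Position 10 → stream B, term 5 = 49.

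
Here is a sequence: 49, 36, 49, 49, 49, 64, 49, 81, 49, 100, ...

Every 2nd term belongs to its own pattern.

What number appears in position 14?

Split by position mod 2 into 2 tracks.
Track A = 49, 49, 49, 49, 49: the constant sequence 49.
Track B = 36, 49, 64, 81, 100: perfect squares starting at 6².
Position 14 falls in track B as its term 7, giving 144.

144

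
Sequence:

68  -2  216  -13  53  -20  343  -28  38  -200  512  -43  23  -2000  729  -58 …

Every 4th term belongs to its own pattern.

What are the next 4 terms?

Split by position mod 4: positions 1, 5, 9, … form one track, and each other residue class forms its own.
Track A is 68, 53, 38, 23, which is linear: a_n = 83 − 15·n.
Track B is -2, -20, -200, -2000, which is multiplying by 10 each time.
Track C is 216, 343, 512, 729, which is the cubes 6³, 7³, 8³, ….
Track D is -13, -28, -43, -58, which is arithmetic with common difference −15.
The 17th slot belongs to track A; its 5th term is 8.
Position 18 → track B, term 5 = -20000.
Position 19 → track C, term 5 = 1000.
Term 20 comes from track D (its 5th entry): -73.

8, -20000, 1000, -73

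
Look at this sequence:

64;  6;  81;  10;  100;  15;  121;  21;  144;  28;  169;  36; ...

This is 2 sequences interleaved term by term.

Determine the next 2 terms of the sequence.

196, 45

Split by position mod 2 into 2 tracks.
Stream A: 64, 81, 100, 121, 144, 169 — the squares 8², 9², 10², ….
Stream B: 6, 10, 15, 21, 28, 36 — triangular numbers n(n+1)/2 for n = 3, 4, ….
Position 13 → stream A, term 7 = 196.
Position 14 → stream B, term 7 = 45.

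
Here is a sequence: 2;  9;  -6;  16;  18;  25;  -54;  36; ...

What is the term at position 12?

64

Odd-indexed and even-indexed terms follow separate rules.
Track A: 2, -6, 18, -54 — a geometric progression (common ratio -3).
Track B: 9, 16, 25, 36 — perfect squares starting at 3².
Position 12 falls in track B as its term 6, giving 64.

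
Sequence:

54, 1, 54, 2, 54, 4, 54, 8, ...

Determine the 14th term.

Positions 1, 3, 5, … form one subsequence and positions 2, 4, 6, … form another.
Track A: 54, 54, 54, 54. The constant sequence 54.
Track B: 1, 2, 4, 8. Powers of 2.
Position 14 falls in track B as its term 7, giving 64.

64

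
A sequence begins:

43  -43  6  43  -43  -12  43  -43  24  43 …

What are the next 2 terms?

Positions follow the repeating pattern AAB; grouping by letter gives 2 tracks.
Track A: 43, -43, 43, -43, 43, -43, 43. Alternating ±43.
Track B: 6, -12, 24. A geometric progression (common ratio -2).
The 11th slot belongs to track A; its 8th term is -43.
Position 12 falls in track B as its term 4, giving -48.

-43, -48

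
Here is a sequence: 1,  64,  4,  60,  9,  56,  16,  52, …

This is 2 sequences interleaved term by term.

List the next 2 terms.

25, 48

Taking every 2nd term gives 2 separate tracks.
Subsequence A: 1, 4, 9, 16. The squares 1², 2², 3², ….
Subsequence B: 64, 60, 56, 52. Linear: a_n = 68 − 4·n.
Position 9 → subsequence A, term 5 = 25.
Term 10 comes from subsequence B (its 5th entry): 48.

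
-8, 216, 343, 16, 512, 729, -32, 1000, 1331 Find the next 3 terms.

64, 1728, 2197

Positions follow the repeating pattern ABB; grouping by letter gives 2 tracks.
Stream A: -8, 16, -32. A geometric progression (common ratio -2).
Stream B: 216, 343, 512, 729, 1000, 1331. Consecutive cubes n³ from n = 6.
Position 10 → stream A, term 4 = 64.
Term 11 comes from stream B (its 7th entry): 1728.
Position 12 falls in stream B as its term 8, giving 2197.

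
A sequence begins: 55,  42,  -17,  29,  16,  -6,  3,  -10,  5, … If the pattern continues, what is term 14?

The slot pattern repeats as AAB (period 3), so there are 2 interleaved tracks.
Track A: 55, 42, 29, 16, 3, -10 — arithmetic with common difference −13.
Track B: -17, -6, 5 — arithmetic with common difference +11.
The 14th slot belongs to track A; its 10th term is -62.

-62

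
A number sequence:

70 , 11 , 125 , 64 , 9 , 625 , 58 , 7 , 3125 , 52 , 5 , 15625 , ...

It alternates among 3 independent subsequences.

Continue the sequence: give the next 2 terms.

46, 3

The terms cycle through 3 interleaved subsequences.
Track A is 70, 64, 58, 52, which is arithmetic with common difference −6.
Track B is 11, 9, 7, 5, which is arithmetic with common difference −2.
Track C is 125, 625, 3125, 15625, which is powers 5^3, 5^4, 5^5, ….
The 13th slot belongs to track A; its 5th term is 46.
Position 14 falls in track B as its term 5, giving 3.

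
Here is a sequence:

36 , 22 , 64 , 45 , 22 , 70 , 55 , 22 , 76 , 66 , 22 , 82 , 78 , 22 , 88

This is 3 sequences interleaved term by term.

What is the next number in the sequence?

Taking every 3rd term gives 3 separate tracks.
Track A: 36, 45, 55, 66, 78 — triangular numbers n(n+1)/2 for n = 8, 9, ….
Track B: 22, 22, 22, 22, 22 — constant 22.
Track C: 64, 70, 76, 82, 88 — linear: a_n = 58 + 6·n.
Term 16 comes from track A (its 6th entry): 91.

91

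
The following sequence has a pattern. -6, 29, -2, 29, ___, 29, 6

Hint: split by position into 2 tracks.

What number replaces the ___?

2

Odd-indexed and even-indexed terms follow separate rules.
Subsequence A: -6, -2, ?, 6 (adding 4 each time).
Subsequence B: 29, 29, 29 (constant 29).
Filling subsequence A at index 3 by its rule yields 2.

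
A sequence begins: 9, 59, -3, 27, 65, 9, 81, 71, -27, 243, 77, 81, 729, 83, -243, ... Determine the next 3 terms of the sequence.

Split by position mod 3: positions 1, 4, 7, … form one track, and each other residue class forms its own.
Track A = 9, 27, 81, 243, 729: successive powers of 3.
Track B = 59, 65, 71, 77, 83: arithmetic, step +6.
Track C = -3, 9, -27, 81, -243: multiplying by -3 each time.
Term 16 comes from track A (its 6th entry): 2187.
Position 17 falls in track B as its term 6, giving 89.
Position 18 → track C, term 6 = 729.

2187, 89, 729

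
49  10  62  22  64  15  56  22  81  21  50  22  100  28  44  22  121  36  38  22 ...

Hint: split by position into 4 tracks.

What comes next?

144

The terms cycle through 4 interleaved subsequences.
Stream A is 49, 64, 81, 100, 121, which is the squares 7², 8², 9², ….
Stream B is 10, 15, 21, 28, 36, which is triangular numbers starting at T_4.
Stream C is 62, 56, 50, 44, 38, which is linear: a_n = 68 − 6·n.
Stream D is 22, 22, 22, 22, 22, which is always 22.
Term 21 comes from stream A (its 6th entry): 144.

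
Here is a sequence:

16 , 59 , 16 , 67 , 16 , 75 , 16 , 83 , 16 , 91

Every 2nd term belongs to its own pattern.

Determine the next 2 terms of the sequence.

16, 99

Positions 1, 3, 5, … form one subsequence and positions 2, 4, 6, … form another.
Subsequence A is 16, 16, 16, 16, 16, which is constant 16.
Subsequence B is 59, 67, 75, 83, 91, which is arithmetic, step +8.
Position 11 falls in subsequence A as its term 6, giving 16.
Position 12 falls in subsequence B as its term 6, giving 99.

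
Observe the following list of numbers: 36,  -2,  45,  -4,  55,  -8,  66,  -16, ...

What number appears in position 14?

Positions 1, 3, 5, … form one subsequence and positions 2, 4, 6, … form another.
Stream A: 36, 45, 55, 66 (triangular numbers starting at T_8).
Stream B: -2, -4, -8, -16 (geometric with ratio 2).
The 14th slot belongs to stream B; its 7th term is -128.

-128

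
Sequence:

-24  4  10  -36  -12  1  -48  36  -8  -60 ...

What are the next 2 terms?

Read the sequence 3 terms at a time; column i is its own pattern.
Track A: -24, -36, -48, -60 (subtracting 12 each time).
Track B: 4, -12, 36 (geometric with ratio -3).
Track C: 10, 1, -8 (arithmetic, step −9).
Term 11 comes from track B (its 4th entry): -108.
Term 12 comes from track C (its 4th entry): -17.

-108, -17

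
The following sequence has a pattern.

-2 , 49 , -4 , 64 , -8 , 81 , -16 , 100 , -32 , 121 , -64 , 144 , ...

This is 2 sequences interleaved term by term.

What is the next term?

Taking every 2nd term gives 2 separate tracks.
Track A is -2, -4, -8, -16, -32, -64, which is geometric with ratio 2.
Track B is 49, 64, 81, 100, 121, 144, which is consecutive squares n² from n = 7.
Term 13 comes from track A (its 7th entry): -128.

-128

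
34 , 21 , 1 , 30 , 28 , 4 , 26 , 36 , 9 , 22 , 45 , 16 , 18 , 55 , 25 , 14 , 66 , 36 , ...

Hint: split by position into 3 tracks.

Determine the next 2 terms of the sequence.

Split by position mod 3: positions 1, 4, 7, … form one track, and each other residue class forms its own.
Track A = 34, 30, 26, 22, 18, 14: arithmetic, step −4.
Track B = 21, 28, 36, 45, 55, 66: triangular numbers n(n+1)/2 for n = 6, 7, ….
Track C = 1, 4, 9, 16, 25, 36: consecutive squares n² from n = 1.
The 19th slot belongs to track A; its 7th term is 10.
Term 20 comes from track B (its 7th entry): 78.

10, 78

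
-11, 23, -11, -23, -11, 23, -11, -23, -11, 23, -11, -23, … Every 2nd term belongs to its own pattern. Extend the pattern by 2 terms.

Taking every 2nd term gives 2 separate tracks.
Track A: -11, -11, -11, -11, -11, -11. Constant -11.
Track B: 23, -23, 23, -23, 23, -23. Oscillating between 23 and -23.
Position 13 → track A, term 7 = -11.
Position 14 falls in track B as its term 7, giving 23.

-11, 23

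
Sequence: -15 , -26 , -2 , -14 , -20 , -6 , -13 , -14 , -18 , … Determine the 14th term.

Split by position mod 3: positions 1, 4, 7, … form one track, and each other residue class forms its own.
Track A: -15, -14, -13. Arithmetic, step +1.
Track B: -26, -20, -14. Adding 6 each time.
Track C: -2, -6, -18. Geometric, ×3 each step.
Term 14 comes from track B (its 5th entry): -2.

-2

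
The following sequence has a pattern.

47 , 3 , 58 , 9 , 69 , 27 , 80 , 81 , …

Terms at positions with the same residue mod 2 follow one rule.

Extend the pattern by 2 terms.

91, 243

The terms cycle through 2 interleaved subsequences.
Track A = 47, 58, 69, 80: adding 11 each time.
Track B = 3, 9, 27, 81: successive powers of 3.
Term 9 comes from track A (its 5th entry): 91.
Term 10 comes from track B (its 5th entry): 243.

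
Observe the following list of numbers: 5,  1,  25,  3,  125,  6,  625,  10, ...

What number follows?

Odd-indexed and even-indexed terms follow separate rules.
Track A is 5, 25, 125, 625, which is powers of 5.
Track B is 1, 3, 6, 10, which is the triangular numbers T_1, T_2, ….
The 9th slot belongs to track A; its 5th term is 3125.

3125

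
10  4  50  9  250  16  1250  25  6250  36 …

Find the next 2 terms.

Odd-indexed and even-indexed terms follow separate rules.
Stream A: 10, 50, 250, 1250, 6250 (geometric, ×5 each step).
Stream B: 4, 9, 16, 25, 36 (consecutive squares n² from n = 2).
Position 11 → stream A, term 6 = 31250.
Position 12 → stream B, term 6 = 49.

31250, 49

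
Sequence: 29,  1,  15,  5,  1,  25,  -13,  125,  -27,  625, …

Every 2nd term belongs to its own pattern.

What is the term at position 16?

78125

Taking every 2nd term gives 2 separate tracks.
Track A: 29, 15, 1, -13, -27. Arithmetic, step −14.
Track B: 1, 5, 25, 125, 625. Successive powers of 5.
Position 16 → track B, term 8 = 78125.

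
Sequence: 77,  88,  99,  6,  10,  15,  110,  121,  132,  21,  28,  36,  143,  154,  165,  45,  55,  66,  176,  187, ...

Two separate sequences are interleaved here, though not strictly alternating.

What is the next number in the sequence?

Positions follow the repeating pattern AAABBB; grouping by letter gives 2 tracks.
Stream A: 77, 88, 99, 110, 121, 132, 143, 154, 165, 176, 187 (arithmetic, step +11).
Stream B: 6, 10, 15, 21, 28, 36, 45, 55, 66 (the triangular numbers T_3, T_4, …).
Position 21 → stream A, term 12 = 198.

198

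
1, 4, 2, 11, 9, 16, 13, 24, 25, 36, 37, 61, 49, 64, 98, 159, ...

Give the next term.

81

Reading positions in blocks of 4 reveals the pattern AABB — 2 tracks woven together.
Track A = 1, 4, 9, 16, 25, 36, 49, 64: perfect squares starting at 1².
Track B = 2, 11, 13, 24, 37, 61, 98, 159: each term equals the sum of the previous two.
Position 17 → track A, term 9 = 81.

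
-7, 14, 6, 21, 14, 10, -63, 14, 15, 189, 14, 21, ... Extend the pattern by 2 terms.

-567, 14

The terms cycle through 3 interleaved subsequences.
Track A: -7, 21, -63, 189 (geometric with ratio -3).
Track B: 14, 14, 14, 14 (constant 14).
Track C: 6, 10, 15, 21 (the triangular numbers T_3, T_4, …).
Position 13 falls in track A as its term 5, giving -567.
The 14th slot belongs to track B; its 5th term is 14.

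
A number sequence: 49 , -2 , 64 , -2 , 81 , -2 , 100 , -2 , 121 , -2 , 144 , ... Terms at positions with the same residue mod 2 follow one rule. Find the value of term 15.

Positions 1, 3, 5, … form one subsequence and positions 2, 4, 6, … form another.
Subsequence A: 49, 64, 81, 100, 121, 144. Perfect squares starting at 7².
Subsequence B: -2, -2, -2, -2, -2. Always -2.
Term 15 comes from subsequence A (its 8th entry): 196.

196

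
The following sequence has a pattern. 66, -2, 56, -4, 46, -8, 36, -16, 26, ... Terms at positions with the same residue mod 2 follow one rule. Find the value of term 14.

Odd-indexed and even-indexed terms follow separate rules.
Track A: 66, 56, 46, 36, 26. Subtracting 10 each time.
Track B: -2, -4, -8, -16. Geometric with ratio 2.
Position 14 → track B, term 7 = -128.

-128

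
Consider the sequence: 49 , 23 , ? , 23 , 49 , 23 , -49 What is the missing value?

-49

Odd-indexed and even-indexed terms follow separate rules.
Stream A: 49, ?, 49, -49 (oscillating between 49 and -49).
Stream B: 23, 23, 23 (always 23).
The gap is stream A's term 2; the rule gives -49.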